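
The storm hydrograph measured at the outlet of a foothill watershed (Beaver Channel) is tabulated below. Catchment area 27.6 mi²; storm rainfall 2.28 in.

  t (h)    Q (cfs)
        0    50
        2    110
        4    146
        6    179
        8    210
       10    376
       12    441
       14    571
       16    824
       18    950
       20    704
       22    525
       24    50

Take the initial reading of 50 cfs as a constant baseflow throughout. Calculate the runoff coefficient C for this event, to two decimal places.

ΣQ_DR = 4486 cfs; V = ΣQ_DR·Δt = 3.230 × 10^7 ft³.
Runoff depth d = V / A = 0.5037 in.
C = d / P = 0.5037 / 2.28 = 0.22.

C ≈ 0.22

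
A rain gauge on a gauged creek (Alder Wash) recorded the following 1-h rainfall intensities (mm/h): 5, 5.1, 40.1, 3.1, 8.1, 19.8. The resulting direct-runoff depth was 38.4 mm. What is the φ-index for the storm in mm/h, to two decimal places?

φ ≈ 10.75 mm/h

Only the 2 blocks with intensity above φ contribute runoff: 40.1, 19.8 mm/h.
Σ(I−φ)·Δt = d  ⇒  (40.1+19.8 − 2φ)·1 = 38.4
φ = (59.90 − 38.4/1) / 2 = 10.75 mm/h.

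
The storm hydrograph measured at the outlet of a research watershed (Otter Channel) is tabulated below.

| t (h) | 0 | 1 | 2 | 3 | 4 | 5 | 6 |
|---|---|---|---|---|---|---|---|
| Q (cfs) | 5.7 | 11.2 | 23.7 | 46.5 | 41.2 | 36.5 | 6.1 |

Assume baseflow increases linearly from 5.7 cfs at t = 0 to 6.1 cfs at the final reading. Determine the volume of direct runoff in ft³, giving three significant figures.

Direct-runoff ordinates (Q − Q_b): 0.00, 5.43, 17.87, 40.60, 35.23, 30.47, 0.00 cfs.
ΣQ_DR = 129.6 cfs.
With Δt = 1 h = 3600 s, V = ΣQ_DR · Δt = 129.6 × 3600 = 4.67 × 10^5 ft³.

V ≈ 4.67 × 10^5 ft³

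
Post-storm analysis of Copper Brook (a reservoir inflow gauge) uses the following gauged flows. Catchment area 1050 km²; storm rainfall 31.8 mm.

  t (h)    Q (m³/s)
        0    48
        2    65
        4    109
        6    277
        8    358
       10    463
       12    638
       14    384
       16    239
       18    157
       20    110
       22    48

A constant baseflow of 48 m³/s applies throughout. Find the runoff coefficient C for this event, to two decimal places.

ΣQ_DR = 2320 m³/s; V = ΣQ_DR·Δt = 1.670 × 10^7 m³.
Runoff depth d = V / A = 15.91 mm.
C = d / P = 15.91 / 31.8 = 0.50.

C ≈ 0.50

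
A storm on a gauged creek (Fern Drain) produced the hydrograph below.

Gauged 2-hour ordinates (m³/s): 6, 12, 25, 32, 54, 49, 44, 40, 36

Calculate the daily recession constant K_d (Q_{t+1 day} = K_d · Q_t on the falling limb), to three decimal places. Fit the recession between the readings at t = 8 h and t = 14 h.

Between t = 8 h and t = 14 h the flow falls from 54 to 40 m³/s over 3×2 h = 6 h.
Per-interval ratio K = (40/54)^(1/3) = 0.9048; K_d = K^(24/2) = 0.301.

K_d ≈ 0.301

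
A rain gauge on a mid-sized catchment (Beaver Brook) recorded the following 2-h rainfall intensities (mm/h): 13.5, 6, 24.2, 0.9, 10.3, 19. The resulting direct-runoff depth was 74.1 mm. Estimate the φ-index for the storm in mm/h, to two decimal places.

φ ≈ 7.49 mm/h

Only the 4 blocks with intensity above φ contribute runoff: 13.5, 24.2, 10.3, 19 mm/h.
Σ(I−φ)·Δt = d  ⇒  (13.5+24.2+10.3+19 − 4φ)·2 = 74.1
φ = (67.00 − 74.1/2) / 4 = 7.49 mm/h.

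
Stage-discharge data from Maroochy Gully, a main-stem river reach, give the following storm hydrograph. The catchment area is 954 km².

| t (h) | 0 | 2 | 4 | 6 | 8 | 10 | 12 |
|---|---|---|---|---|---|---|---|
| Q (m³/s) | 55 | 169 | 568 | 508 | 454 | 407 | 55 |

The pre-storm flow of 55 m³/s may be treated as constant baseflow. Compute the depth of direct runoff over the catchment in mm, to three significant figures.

Direct runoff: 0.0, 114.0, 513.0, 453.0, 399.0, 352.0, 0.0 m³/s; ΣQ_DR = 1831 m³/s.
V = ΣQ_DR · Δt = 1831 × 7200 s = 1.318 × 10^7 m³.
Over A = 954 km², depth = V / A = 13.8 mm.

d ≈ 13.8 mm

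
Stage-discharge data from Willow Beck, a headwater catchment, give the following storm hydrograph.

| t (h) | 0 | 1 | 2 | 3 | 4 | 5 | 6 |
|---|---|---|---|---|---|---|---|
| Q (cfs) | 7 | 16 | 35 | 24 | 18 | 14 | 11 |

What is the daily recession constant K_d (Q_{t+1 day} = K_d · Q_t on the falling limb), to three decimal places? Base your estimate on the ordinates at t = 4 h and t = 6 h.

Between t = 4 h and t = 6 h the flow falls from 18 to 11 cfs over 2×1 h = 2 h.
Per-interval ratio K = (11/18)^(1/2) = 0.7817; K_d = K^(24/1) = 0.003.

K_d ≈ 0.003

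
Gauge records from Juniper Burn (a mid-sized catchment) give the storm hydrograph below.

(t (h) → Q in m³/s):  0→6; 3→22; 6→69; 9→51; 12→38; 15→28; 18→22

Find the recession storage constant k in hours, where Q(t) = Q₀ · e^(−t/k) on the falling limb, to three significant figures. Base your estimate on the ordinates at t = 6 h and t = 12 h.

k ≈ 10.1 h

On the falling limb, Q drops from 69 to 38 m³/s between t = 6 h and t = 12 h (Δt = 6 h).
k = −Δt / ln(Q₂/Q₁) = −6 / ln(38/69) = 10.1 h.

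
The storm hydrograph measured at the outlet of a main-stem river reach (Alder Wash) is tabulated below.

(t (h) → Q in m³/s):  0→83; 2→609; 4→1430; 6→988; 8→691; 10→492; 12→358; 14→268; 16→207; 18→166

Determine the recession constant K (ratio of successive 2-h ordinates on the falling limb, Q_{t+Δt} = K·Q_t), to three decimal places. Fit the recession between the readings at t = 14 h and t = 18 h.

K ≈ 0.787

Using the recession-limb readings at t = 14 h and t = 18 h: Q falls from 268 to 166 m³/s over 2 intervals.
K = (Q₂/Q₁)^(1/2) = (166/268)^(1/2) = 0.787.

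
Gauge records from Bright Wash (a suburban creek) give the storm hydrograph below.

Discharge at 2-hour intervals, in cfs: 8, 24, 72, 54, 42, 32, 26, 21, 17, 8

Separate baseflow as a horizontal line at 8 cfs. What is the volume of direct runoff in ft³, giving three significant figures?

Direct-runoff ordinates (Q − Q_b): 0.0, 16.0, 64.0, 46.0, 34.0, 24.0, 18.0, 13.0, 9.0, 0.0 cfs.
ΣQ_DR = 224.0 cfs.
With Δt = 2 h = 7200 s, V = ΣQ_DR · Δt = 224.0 × 7200 = 1.61 × 10^6 ft³.

V ≈ 1.61 × 10^6 ft³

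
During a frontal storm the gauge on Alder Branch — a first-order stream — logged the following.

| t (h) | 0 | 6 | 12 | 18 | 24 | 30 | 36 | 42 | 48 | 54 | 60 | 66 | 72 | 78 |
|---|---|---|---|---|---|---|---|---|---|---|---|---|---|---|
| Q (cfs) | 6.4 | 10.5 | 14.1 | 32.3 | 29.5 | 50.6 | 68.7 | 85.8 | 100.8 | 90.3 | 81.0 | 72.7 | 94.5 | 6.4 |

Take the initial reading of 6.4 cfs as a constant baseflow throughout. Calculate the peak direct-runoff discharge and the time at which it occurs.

Q_p = 94.4 cfs at t = 48 h

Subtracting baseflow gives direct-runoff ordinates: 0.0, 4.1, 7.7, 25.9, 23.1, 44.2, 62.3, 79.4, 94.4, 83.9, 74.6, 66.3, 88.1, 0.0 cfs.
The maximum is 94.4 cfs, occurring at the reading for t = 48 h.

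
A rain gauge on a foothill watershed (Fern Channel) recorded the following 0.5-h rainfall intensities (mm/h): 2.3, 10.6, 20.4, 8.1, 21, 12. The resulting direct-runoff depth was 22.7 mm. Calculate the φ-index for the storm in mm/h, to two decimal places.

φ ≈ 5.34 mm/h

Only the 5 blocks with intensity above φ contribute runoff: 10.6, 20.4, 8.1, 21, 12 mm/h.
Σ(I−φ)·Δt = d  ⇒  (10.6+20.4+8.1+21+12 − 5φ)·0.5 = 22.7
φ = (72.10 − 22.7/0.5) / 5 = 5.34 mm/h.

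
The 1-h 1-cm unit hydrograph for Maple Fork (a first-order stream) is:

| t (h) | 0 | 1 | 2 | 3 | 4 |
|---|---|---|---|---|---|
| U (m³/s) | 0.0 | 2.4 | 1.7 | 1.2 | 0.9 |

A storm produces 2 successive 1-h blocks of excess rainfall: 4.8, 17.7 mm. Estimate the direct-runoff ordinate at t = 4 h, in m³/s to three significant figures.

By discrete convolution, Q_j = Σ (P_i / 10 mm) · U_{j−i}.
At t = 4 h (j=4): Q = (4.8/10)·0.9 + (17.7/10)·1.2 = 2.56 m³/s.

Q ≈ 2.56 m³/s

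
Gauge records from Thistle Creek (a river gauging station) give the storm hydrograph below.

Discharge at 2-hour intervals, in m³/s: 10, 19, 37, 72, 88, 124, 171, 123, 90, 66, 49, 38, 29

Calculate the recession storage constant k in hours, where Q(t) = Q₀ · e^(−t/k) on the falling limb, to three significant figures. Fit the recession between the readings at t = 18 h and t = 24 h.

k ≈ 7.30 h

On the falling limb, Q drops from 66 to 29 m³/s between t = 18 h and t = 24 h (Δt = 6 h).
k = −Δt / ln(Q₂/Q₁) = −6 / ln(29/66) = 7.30 h.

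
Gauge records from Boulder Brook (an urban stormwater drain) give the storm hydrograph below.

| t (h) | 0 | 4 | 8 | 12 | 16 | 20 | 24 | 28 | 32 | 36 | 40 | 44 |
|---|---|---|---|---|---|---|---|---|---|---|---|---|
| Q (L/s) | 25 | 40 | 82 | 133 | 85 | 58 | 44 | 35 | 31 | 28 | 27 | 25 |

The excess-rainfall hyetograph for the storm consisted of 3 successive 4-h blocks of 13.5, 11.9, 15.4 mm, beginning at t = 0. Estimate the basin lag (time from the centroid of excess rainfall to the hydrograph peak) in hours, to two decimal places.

t_L ≈ 5.81 h

Centroid of excess rainfall: t_c = Σ P_i·t̄_i / ΣP_i = 6.1863 h (block centres at 2, 6, 10 h).
Hydrograph peak occurs at t = 12 h, so basin lag t_L = 12 − 6.1863 = 5.81 h.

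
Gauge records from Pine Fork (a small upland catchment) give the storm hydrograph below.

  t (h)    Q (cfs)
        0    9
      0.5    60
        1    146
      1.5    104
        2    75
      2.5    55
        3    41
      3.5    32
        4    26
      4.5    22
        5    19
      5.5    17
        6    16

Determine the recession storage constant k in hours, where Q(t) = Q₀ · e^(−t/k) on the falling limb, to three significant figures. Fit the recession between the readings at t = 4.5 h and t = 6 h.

On the falling limb, Q drops from 22 to 16 cfs between t = 4.5 h and t = 6 h (Δt = 1.5 h).
k = −Δt / ln(Q₂/Q₁) = −1.5 / ln(16/22) = 4.71 h.

k ≈ 4.71 h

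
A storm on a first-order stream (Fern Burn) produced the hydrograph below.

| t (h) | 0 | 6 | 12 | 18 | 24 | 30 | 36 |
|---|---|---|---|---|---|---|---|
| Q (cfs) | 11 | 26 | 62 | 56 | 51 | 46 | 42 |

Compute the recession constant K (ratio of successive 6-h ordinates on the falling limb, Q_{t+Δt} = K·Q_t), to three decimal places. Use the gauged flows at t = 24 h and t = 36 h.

Using the recession-limb readings at t = 24 h and t = 36 h: Q falls from 51 to 42 cfs over 2 intervals.
K = (Q₂/Q₁)^(1/2) = (42/51)^(1/2) = 0.907.

K ≈ 0.907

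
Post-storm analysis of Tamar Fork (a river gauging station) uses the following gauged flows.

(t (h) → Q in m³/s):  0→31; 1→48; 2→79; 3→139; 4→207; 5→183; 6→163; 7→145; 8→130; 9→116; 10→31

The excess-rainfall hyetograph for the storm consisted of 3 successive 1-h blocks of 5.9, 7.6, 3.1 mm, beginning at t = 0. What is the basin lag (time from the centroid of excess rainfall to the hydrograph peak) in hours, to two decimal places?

Centroid of excess rainfall: t_c = Σ P_i·t̄_i / ΣP_i = 1.3313 h (block centres at 0.5, 1.5, 2.5 h).
Hydrograph peak occurs at t = 4 h, so basin lag t_L = 4 − 1.3313 = 2.67 h.

t_L ≈ 2.67 h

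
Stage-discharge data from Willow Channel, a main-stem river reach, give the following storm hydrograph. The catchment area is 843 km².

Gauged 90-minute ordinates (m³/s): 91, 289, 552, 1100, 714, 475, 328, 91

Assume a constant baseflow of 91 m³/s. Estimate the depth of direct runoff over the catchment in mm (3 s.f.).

Direct runoff: 0.0, 198.0, 461.0, 1009.0, 623.0, 384.0, 237.0, 0.0 m³/s; ΣQ_DR = 2912 m³/s.
V = ΣQ_DR · Δt = 2912 × 5400 s = 1.572 × 10^7 m³.
Over A = 843 km², depth = V / A = 18.7 mm.

d ≈ 18.7 mm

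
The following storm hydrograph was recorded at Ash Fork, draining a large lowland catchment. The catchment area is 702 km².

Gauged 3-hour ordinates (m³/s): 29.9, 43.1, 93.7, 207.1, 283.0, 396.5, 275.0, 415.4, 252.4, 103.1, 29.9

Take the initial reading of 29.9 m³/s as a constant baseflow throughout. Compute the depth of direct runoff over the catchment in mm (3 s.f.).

Direct runoff: 0.0, 13.2, 63.8, 177.2, 253.1, 366.6, 245.1, 385.5, 222.5, 73.2, 0.0 m³/s; ΣQ_DR = 1800 m³/s.
V = ΣQ_DR · Δt = 1800 × 10800 s = 1.944 × 10^7 m³.
Over A = 702 km², depth = V / A = 27.7 mm.

d ≈ 27.7 mm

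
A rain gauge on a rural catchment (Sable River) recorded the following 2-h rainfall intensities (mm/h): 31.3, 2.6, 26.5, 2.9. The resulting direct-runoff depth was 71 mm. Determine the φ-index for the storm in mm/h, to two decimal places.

Only the 2 blocks with intensity above φ contribute runoff: 31.3, 26.5 mm/h.
Σ(I−φ)·Δt = d  ⇒  (31.3+26.5 − 2φ)·2 = 71
φ = (57.80 − 71/2) / 2 = 11.15 mm/h.

φ ≈ 11.15 mm/h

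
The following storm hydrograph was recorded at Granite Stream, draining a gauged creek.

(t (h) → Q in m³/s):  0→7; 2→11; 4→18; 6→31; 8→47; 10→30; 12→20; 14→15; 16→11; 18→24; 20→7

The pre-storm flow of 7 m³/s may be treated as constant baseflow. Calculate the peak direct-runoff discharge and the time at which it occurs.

Q_p = 40.0 m³/s at t = 8 h

Subtracting baseflow gives direct-runoff ordinates: 0.0, 4.0, 11.0, 24.0, 40.0, 23.0, 13.0, 8.0, 4.0, 17.0, 0.0 m³/s.
The maximum is 40.0 m³/s, occurring at the reading for t = 8 h.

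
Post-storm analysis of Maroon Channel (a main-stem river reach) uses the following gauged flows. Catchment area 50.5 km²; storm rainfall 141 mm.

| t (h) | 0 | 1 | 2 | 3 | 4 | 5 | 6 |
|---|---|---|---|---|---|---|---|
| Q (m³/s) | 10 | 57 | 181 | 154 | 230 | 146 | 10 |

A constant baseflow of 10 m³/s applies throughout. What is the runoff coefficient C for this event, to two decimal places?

C ≈ 0.36

ΣQ_DR = 718.0 m³/s; V = ΣQ_DR·Δt = 2.585 × 10^6 m³.
Runoff depth d = V / A = 51.18 mm.
C = d / P = 51.18 / 141 = 0.36.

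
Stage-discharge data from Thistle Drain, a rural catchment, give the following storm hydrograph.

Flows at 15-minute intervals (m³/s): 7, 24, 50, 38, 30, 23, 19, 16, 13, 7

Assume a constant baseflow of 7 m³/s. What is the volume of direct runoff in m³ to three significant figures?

V ≈ 1.41 × 10^5 m³

Direct-runoff ordinates (Q − Q_b): 0.0, 17.0, 43.0, 31.0, 23.0, 16.0, 12.0, 9.0, 6.0, 0.0 m³/s.
ΣQ_DR = 157.0 m³/s.
With Δt = 0.25 h = 900 s, V = ΣQ_DR · Δt = 157.0 × 900 = 1.41 × 10^5 m³.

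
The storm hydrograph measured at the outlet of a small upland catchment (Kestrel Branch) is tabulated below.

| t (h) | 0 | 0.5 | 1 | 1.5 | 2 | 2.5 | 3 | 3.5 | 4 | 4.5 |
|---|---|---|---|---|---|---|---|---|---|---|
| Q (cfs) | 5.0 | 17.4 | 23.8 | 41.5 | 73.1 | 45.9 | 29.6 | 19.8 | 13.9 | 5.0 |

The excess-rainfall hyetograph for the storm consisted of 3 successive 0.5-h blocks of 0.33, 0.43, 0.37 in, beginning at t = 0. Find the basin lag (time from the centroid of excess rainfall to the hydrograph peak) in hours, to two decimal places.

t_L ≈ 1.23 h

Centroid of excess rainfall: t_c = Σ P_i·t̄_i / ΣP_i = 0.7677 h (block centres at 0.25, 0.75, 1.25 h).
Hydrograph peak occurs at t = 2 h, so basin lag t_L = 2 − 0.7677 = 1.23 h.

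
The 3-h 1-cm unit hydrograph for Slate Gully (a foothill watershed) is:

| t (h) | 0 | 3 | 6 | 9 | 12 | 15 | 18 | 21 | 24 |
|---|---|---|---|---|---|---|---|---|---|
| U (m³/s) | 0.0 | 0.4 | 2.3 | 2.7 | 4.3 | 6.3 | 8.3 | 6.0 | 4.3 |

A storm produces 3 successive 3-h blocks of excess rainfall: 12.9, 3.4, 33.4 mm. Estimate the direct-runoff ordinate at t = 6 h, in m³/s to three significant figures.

By discrete convolution, Q_j = Σ (P_i / 10 mm) · U_{j−i}.
At t = 6 h (j=2): Q = (12.9/10)·2.3 + (3.4/10)·0.4 + (33.4/10)·0.0 = 3.10 m³/s.

Q ≈ 3.10 m³/s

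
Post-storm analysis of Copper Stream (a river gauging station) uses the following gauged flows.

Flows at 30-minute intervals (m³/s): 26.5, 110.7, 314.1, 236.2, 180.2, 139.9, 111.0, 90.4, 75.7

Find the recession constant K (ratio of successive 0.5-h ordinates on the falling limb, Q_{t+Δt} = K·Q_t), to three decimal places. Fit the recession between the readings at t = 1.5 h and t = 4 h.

Using the recession-limb readings at t = 1.5 h and t = 4 h: Q falls from 236.2 to 75.7 m³/s over 5 intervals.
K = (Q₂/Q₁)^(1/5) = (75.7/236.2)^(1/5) = 0.796.

K ≈ 0.796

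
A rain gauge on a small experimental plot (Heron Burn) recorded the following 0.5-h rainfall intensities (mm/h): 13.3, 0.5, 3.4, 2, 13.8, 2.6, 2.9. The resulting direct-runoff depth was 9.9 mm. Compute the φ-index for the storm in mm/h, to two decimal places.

φ ≈ 3.65 mm/h

Only the 2 blocks with intensity above φ contribute runoff: 13.3, 13.8 mm/h.
Σ(I−φ)·Δt = d  ⇒  (13.3+13.8 − 2φ)·0.5 = 9.9
φ = (27.10 − 9.9/0.5) / 2 = 3.65 mm/h.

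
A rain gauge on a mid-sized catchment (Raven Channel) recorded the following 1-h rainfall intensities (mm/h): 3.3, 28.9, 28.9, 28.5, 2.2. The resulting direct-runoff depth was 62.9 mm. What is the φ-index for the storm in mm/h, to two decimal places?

Only the 3 blocks with intensity above φ contribute runoff: 28.9, 28.9, 28.5 mm/h.
Σ(I−φ)·Δt = d  ⇒  (28.9+28.9+28.5 − 3φ)·1 = 62.9
φ = (86.30 − 62.9/1) / 3 = 7.80 mm/h.

φ ≈ 7.80 mm/h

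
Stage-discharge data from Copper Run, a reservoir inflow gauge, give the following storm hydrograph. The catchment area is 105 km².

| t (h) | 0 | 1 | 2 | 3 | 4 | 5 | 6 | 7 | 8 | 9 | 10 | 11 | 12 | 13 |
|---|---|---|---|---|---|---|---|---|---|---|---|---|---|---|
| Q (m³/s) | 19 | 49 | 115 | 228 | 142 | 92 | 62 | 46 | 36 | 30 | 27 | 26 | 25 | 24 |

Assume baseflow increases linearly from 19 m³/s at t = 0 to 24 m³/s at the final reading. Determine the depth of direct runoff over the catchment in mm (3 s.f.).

Direct runoff: 0.00, 29.62, 95.23, 207.85, 121.46, 71.08, 40.69, 24.31, 13.92, 7.54, 4.15, 2.77, 1.38, 0.00 m³/s; ΣQ_DR = 620.0 m³/s.
V = ΣQ_DR · Δt = 620.0 × 3600 s = 2.232 × 10^6 m³.
Over A = 105 km², depth = V / A = 21.3 mm.

d ≈ 21.3 mm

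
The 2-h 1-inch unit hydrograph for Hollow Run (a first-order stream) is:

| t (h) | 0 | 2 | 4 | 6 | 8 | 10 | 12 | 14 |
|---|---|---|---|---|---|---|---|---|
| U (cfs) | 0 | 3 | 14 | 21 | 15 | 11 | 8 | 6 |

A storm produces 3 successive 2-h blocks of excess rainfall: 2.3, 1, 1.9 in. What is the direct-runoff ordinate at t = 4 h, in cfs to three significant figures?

By discrete convolution, Q_j = Σ (P_i / 1 in) · U_{j−i}.
At t = 4 h (j=2): Q = (2.3/1)·14 + (1/1)·3 + (1.9/1)·0 = 35.2 cfs.

Q ≈ 35.2 cfs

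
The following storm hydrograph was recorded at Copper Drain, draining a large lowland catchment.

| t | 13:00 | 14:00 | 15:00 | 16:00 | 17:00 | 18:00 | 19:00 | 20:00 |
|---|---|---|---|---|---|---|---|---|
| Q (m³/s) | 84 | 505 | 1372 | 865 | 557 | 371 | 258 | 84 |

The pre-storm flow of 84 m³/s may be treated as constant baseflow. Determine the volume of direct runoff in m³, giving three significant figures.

Direct-runoff ordinates (Q − Q_b): 0.0, 421.0, 1288.0, 781.0, 473.0, 287.0, 174.0, 0.0 m³/s.
ΣQ_DR = 3424 m³/s.
With Δt = 1 h = 3600 s, V = ΣQ_DR · Δt = 3424 × 3600 = 1.23 × 10^7 m³.

V ≈ 1.23 × 10^7 m³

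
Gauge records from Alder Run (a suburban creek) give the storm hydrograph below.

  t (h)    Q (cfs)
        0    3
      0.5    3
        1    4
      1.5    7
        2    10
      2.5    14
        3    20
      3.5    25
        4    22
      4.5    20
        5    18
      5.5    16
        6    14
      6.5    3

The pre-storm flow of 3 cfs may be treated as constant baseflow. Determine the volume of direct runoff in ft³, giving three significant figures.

V ≈ 2.47 × 10^5 ft³

Direct-runoff ordinates (Q − Q_b): 0.0, 0.0, 1.0, 4.0, 7.0, 11.0, 17.0, 22.0, 19.0, 17.0, 15.0, 13.0, 11.0, 0.0 cfs.
ΣQ_DR = 137.0 cfs.
With Δt = 0.5 h = 1800 s, V = ΣQ_DR · Δt = 137.0 × 1800 = 2.47 × 10^5 ft³.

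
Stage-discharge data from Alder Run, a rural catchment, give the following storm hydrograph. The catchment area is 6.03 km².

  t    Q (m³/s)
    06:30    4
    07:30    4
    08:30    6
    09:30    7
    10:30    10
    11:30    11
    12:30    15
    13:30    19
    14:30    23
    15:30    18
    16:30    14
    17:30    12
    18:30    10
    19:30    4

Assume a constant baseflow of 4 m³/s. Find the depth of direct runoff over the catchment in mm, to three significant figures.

Direct runoff: 0.0, 0.0, 2.0, 3.0, 6.0, 7.0, 11.0, 15.0, 19.0, 14.0, 10.0, 8.0, 6.0, 0.0 m³/s; ΣQ_DR = 101.0 m³/s.
V = ΣQ_DR · Δt = 101.0 × 3600 s = 3.636 × 10^5 m³.
Over A = 6.03 km², depth = V / A = 60.3 mm.

d ≈ 60.3 mm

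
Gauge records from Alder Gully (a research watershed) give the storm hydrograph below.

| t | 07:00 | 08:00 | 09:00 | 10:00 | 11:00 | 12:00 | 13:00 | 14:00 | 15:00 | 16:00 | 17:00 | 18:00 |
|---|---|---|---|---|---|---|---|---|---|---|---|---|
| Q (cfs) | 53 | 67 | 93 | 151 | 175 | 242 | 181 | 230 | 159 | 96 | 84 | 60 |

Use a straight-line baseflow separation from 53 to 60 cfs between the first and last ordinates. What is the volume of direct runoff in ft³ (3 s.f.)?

Direct-runoff ordinates (Q − Q_b): 0.00, 13.36, 38.73, 96.09, 119.45, 185.82, 124.18, 172.55, 100.91, 37.27, 24.64, 0.00 cfs.
ΣQ_DR = 913.0 cfs.
With Δt = 1 h = 3600 s, V = ΣQ_DR · Δt = 913.0 × 3600 = 3.29 × 10^6 ft³.

V ≈ 3.29 × 10^6 ft³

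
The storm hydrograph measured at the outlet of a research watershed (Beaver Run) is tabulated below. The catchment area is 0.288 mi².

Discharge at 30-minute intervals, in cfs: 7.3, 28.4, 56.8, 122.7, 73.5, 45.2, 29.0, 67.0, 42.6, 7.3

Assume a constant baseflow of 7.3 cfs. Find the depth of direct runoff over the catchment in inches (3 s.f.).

d ≈ 1.09 in

Direct runoff: 0.0, 21.1, 49.5, 115.4, 66.2, 37.9, 21.7, 59.7, 35.3, 0.0 cfs; ΣQ_DR = 406.8 cfs.
V = ΣQ_DR · Δt = 406.8 × 1800 s = 7.322 × 10^5 ft³.
Over A = 0.288 mi², depth = V / A = 1.09 in.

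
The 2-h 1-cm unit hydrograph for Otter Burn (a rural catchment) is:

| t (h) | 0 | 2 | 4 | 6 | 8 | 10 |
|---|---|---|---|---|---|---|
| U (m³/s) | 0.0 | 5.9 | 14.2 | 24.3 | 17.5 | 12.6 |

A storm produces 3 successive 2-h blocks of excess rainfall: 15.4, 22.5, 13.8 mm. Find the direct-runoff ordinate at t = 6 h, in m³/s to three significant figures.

Q ≈ 77.5 m³/s

By discrete convolution, Q_j = Σ (P_i / 10 mm) · U_{j−i}.
At t = 6 h (j=3): Q = (15.4/10)·24.3 + (22.5/10)·14.2 + (13.8/10)·5.9 = 77.5 m³/s.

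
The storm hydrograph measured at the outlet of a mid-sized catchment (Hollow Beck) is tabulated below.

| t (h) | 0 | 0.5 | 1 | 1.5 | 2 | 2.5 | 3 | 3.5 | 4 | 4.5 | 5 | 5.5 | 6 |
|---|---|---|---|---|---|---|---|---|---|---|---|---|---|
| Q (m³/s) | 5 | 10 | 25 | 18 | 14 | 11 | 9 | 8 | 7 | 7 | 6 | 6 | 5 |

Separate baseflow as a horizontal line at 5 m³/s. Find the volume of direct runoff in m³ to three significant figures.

Direct-runoff ordinates (Q − Q_b): 0.0, 5.0, 20.0, 13.0, 9.0, 6.0, 4.0, 3.0, 2.0, 2.0, 1.0, 1.0, 0.0 m³/s.
ΣQ_DR = 66.00 m³/s.
With Δt = 0.5 h = 1800 s, V = ΣQ_DR · Δt = 66.00 × 1800 = 1.19 × 10^5 m³.

V ≈ 1.19 × 10^5 m³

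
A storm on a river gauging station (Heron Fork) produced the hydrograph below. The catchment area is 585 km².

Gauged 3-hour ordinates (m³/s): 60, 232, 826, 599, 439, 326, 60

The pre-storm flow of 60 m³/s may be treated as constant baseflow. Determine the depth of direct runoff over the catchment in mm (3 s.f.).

Direct runoff: 0.0, 172.0, 766.0, 539.0, 379.0, 266.0, 0.0 m³/s; ΣQ_DR = 2122 m³/s.
V = ΣQ_DR · Δt = 2122 × 10800 s = 2.292 × 10^7 m³.
Over A = 585 km², depth = V / A = 39.2 mm.

d ≈ 39.2 mm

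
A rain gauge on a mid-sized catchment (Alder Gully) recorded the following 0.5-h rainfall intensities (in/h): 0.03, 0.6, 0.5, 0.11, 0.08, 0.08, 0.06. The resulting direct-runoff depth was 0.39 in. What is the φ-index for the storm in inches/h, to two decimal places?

Only the 2 blocks with intensity above φ contribute runoff: 0.6, 0.5 in/h.
Σ(I−φ)·Δt = d  ⇒  (0.6+0.5 − 2φ)·0.5 = 0.39
φ = (1.100 − 0.39/0.5) / 2 = 0.16 in/h.

φ ≈ 0.16 in/h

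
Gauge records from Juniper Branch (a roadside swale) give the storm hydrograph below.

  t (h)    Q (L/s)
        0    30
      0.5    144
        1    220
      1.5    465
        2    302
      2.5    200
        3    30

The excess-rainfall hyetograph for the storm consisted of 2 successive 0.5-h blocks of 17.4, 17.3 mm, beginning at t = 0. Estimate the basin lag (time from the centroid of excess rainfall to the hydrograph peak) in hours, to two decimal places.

t_L ≈ 1.00 h

Centroid of excess rainfall: t_c = Σ P_i·t̄_i / ΣP_i = 0.4993 h (block centres at 0.25, 0.75 h).
Hydrograph peak occurs at t = 1.5 h, so basin lag t_L = 1.5 − 0.4993 = 1.00 h.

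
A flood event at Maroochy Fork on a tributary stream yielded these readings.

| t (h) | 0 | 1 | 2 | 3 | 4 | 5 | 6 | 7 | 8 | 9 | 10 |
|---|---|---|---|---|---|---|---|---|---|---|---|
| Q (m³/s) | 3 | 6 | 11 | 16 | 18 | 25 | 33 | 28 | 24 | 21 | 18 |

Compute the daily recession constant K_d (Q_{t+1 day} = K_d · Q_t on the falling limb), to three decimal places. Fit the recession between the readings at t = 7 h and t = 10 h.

Between t = 7 h and t = 10 h the flow falls from 28 to 18 m³/s over 3×1 h = 3 h.
Per-interval ratio K = (18/28)^(1/3) = 0.8631; K_d = K^(24/1) = 0.029.

K_d ≈ 0.029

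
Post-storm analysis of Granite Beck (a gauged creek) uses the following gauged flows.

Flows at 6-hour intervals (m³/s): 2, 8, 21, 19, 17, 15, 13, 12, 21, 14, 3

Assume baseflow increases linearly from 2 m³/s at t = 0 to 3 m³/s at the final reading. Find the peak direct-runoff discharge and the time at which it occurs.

Subtracting baseflow gives direct-runoff ordinates: 0.00, 5.90, 18.80, 16.70, 14.60, 12.50, 10.40, 9.30, 18.20, 11.10, 0.00 m³/s.
The maximum is 18.80 m³/s, occurring at the reading for t = 12 h.

Q_p = 18.80 m³/s at t = 12 h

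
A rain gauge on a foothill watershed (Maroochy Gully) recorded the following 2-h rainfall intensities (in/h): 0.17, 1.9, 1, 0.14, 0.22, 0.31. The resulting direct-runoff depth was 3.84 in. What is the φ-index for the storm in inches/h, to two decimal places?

φ ≈ 0.49 in/h

Only the 2 blocks with intensity above φ contribute runoff: 1.9, 1 in/h.
Σ(I−φ)·Δt = d  ⇒  (1.9+1 − 2φ)·2 = 3.84
φ = (2.900 − 3.84/2) / 2 = 0.49 in/h.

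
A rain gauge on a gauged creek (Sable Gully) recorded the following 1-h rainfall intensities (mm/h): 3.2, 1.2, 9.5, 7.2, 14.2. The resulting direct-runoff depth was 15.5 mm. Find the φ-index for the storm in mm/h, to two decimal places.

φ ≈ 5.13 mm/h

Only the 3 blocks with intensity above φ contribute runoff: 9.5, 7.2, 14.2 mm/h.
Σ(I−φ)·Δt = d  ⇒  (9.5+7.2+14.2 − 3φ)·1 = 15.5
φ = (30.90 − 15.5/1) / 3 = 5.13 mm/h.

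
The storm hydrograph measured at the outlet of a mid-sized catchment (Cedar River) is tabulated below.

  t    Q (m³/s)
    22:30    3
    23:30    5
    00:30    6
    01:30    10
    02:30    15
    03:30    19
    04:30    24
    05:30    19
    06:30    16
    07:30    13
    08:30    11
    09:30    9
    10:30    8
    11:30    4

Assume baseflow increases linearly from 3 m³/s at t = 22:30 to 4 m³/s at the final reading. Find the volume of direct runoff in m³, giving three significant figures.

Direct-runoff ordinates (Q − Q_b): 0.00, 1.92, 2.85, 6.77, 11.69, 15.62, 20.54, 15.46, 12.38, 9.31, 7.23, 5.15, 4.08, 0.00 m³/s.
ΣQ_DR = 113.0 m³/s.
With Δt = 1 h = 3600 s, V = ΣQ_DR · Δt = 113.0 × 3600 = 4.07 × 10^5 m³.

V ≈ 4.07 × 10^5 m³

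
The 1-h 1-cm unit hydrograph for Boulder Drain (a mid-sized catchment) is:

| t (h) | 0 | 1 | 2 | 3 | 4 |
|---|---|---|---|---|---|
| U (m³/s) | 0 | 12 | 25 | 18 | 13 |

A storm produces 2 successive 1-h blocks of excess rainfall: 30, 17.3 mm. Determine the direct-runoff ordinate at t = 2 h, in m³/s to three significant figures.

By discrete convolution, Q_j = Σ (P_i / 10 mm) · U_{j−i}.
At t = 2 h (j=2): Q = (30/10)·25 + (17.3/10)·12 = 95.8 m³/s.

Q ≈ 95.8 m³/s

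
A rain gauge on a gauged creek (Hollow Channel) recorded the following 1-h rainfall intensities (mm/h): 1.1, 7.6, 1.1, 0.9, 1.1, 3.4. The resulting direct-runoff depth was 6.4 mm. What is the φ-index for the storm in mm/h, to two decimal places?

Only the 2 blocks with intensity above φ contribute runoff: 7.6, 3.4 mm/h.
Σ(I−φ)·Δt = d  ⇒  (7.6+3.4 − 2φ)·1 = 6.4
φ = (11.00 − 6.4/1) / 2 = 2.30 mm/h.

φ ≈ 2.30 mm/h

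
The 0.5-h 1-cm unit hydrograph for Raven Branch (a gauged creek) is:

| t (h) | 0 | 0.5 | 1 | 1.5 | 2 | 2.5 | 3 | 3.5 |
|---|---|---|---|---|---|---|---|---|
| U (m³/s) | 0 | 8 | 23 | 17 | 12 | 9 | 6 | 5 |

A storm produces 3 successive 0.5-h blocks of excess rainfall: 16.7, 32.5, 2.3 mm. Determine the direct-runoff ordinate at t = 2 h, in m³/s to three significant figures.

By discrete convolution, Q_j = Σ (P_i / 10 mm) · U_{j−i}.
At t = 2 h (j=4): Q = (16.7/10)·12 + (32.5/10)·17 + (2.3/10)·23 = 80.6 m³/s.

Q ≈ 80.6 m³/s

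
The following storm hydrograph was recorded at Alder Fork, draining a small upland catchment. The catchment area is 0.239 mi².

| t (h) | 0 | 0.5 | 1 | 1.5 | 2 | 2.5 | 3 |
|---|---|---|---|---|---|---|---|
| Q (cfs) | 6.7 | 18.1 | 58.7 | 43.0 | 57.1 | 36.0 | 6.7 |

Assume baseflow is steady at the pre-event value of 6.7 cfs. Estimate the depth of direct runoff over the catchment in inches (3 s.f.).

d ≈ 0.582 in

Direct runoff: 0.0, 11.4, 52.0, 36.3, 50.4, 29.3, 0.0 cfs; ΣQ_DR = 179.4 cfs.
V = ΣQ_DR · Δt = 179.4 × 1800 s = 3.229 × 10^5 ft³.
Over A = 0.239 mi², depth = V / A = 0.582 in.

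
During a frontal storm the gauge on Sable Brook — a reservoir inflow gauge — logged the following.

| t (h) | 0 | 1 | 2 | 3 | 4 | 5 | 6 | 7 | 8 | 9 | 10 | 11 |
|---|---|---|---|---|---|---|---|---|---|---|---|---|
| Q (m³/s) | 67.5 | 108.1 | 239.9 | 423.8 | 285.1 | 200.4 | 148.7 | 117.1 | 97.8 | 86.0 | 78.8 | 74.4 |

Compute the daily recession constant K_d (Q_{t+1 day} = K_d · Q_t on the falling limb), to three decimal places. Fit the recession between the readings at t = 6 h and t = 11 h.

K_d ≈ 0.036

Between t = 6 h and t = 11 h the flow falls from 148.7 to 74.4 m³/s over 5×1 h = 5 h.
Per-interval ratio K = (74.4/148.7)^(1/5) = 0.8707; K_d = K^(24/1) = 0.036.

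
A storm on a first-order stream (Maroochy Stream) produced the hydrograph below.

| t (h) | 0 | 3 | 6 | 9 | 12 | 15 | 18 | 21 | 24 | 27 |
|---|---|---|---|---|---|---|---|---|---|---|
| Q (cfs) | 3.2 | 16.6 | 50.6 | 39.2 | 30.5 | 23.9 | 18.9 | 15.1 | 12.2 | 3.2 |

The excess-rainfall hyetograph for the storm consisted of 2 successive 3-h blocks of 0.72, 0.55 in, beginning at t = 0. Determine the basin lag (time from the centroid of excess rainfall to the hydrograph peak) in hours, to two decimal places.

Centroid of excess rainfall: t_c = Σ P_i·t̄_i / ΣP_i = 2.7992 h (block centres at 1.5, 4.5 h).
Hydrograph peak occurs at t = 6 h, so basin lag t_L = 6 − 2.7992 = 3.20 h.

t_L ≈ 3.20 h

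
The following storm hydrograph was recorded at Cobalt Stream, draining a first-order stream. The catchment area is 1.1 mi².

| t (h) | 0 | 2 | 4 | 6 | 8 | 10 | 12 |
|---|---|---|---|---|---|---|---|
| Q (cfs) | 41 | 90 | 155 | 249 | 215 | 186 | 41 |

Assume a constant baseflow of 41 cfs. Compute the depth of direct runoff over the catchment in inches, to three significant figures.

Direct runoff: 0.0, 49.0, 114.0, 208.0, 174.0, 145.0, 0.0 cfs; ΣQ_DR = 690.0 cfs.
V = ΣQ_DR · Δt = 690.0 × 7200 s = 4.968 × 10^6 ft³.
Over A = 1.1 mi², depth = V / A = 1.94 in.

d ≈ 1.94 in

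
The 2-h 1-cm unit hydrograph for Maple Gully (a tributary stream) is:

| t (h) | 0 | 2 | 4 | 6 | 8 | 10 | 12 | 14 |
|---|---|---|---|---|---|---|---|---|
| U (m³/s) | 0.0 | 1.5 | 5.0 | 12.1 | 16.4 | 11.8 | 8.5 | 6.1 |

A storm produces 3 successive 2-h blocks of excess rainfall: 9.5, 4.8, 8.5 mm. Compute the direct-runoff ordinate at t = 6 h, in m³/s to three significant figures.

Q ≈ 15.2 m³/s

By discrete convolution, Q_j = Σ (P_i / 10 mm) · U_{j−i}.
At t = 6 h (j=3): Q = (9.5/10)·12.1 + (4.8/10)·5.0 + (8.5/10)·1.5 = 15.2 m³/s.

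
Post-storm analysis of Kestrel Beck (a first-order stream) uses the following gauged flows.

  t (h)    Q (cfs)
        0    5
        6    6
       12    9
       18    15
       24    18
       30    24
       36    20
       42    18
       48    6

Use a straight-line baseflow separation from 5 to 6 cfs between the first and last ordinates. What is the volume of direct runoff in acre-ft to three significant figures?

V ≈ 35.5 acre-ft

Direct-runoff ordinates (Q − Q_b): 0.00, 0.88, 3.75, 9.62, 12.50, 18.38, 14.25, 12.12, 0.00 cfs.
ΣQ_DR = 71.50 cfs.
With Δt = 6 h = 21600 s, V = ΣQ_DR · Δt = 71.50 × 21600 = 1.54 × 10^6 ft³ = 35.5 acre-ft.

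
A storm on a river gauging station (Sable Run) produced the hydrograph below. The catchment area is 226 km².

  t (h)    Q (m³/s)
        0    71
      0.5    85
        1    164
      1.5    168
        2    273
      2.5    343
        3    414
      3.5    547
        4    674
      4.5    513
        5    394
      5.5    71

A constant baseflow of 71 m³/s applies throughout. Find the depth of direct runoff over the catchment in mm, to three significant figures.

Direct runoff: 0.0, 14.0, 93.0, 97.0, 202.0, 272.0, 343.0, 476.0, 603.0, 442.0, 323.0, 0.0 m³/s; ΣQ_DR = 2865 m³/s.
V = ΣQ_DR · Δt = 2865 × 1800 s = 5.157 × 10^6 m³.
Over A = 226 km², depth = V / A = 22.8 mm.

d ≈ 22.8 mm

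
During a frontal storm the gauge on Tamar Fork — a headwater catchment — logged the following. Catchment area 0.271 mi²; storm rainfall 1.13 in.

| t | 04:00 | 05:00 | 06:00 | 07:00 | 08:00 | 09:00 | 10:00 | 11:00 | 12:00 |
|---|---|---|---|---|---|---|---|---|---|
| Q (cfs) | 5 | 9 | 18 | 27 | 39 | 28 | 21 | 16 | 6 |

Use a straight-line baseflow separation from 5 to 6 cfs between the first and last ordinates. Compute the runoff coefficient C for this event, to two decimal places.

C ≈ 0.60

ΣQ_DR = 119.5 cfs; V = ΣQ_DR·Δt = 4.302 × 10^5 ft³.
Runoff depth d = V / A = 0.6833 in.
C = d / P = 0.6833 / 1.13 = 0.60.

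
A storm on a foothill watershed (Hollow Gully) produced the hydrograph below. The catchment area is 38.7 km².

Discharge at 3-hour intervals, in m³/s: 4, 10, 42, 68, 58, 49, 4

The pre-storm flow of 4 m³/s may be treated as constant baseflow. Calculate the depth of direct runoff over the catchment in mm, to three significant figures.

d ≈ 57.8 mm

Direct runoff: 0.0, 6.0, 38.0, 64.0, 54.0, 45.0, 0.0 m³/s; ΣQ_DR = 207.0 m³/s.
V = ΣQ_DR · Δt = 207.0 × 10800 s = 2.236 × 10^6 m³.
Over A = 38.7 km², depth = V / A = 57.8 mm.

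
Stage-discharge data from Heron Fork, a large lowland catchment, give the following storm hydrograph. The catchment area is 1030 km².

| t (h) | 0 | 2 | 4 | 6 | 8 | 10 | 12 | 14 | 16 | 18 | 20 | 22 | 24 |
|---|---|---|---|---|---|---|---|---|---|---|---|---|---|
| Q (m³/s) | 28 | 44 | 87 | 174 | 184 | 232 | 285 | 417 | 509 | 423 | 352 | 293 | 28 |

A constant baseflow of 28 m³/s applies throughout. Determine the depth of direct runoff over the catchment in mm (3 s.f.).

d ≈ 18.8 mm

Direct runoff: 0.0, 16.0, 59.0, 146.0, 156.0, 204.0, 257.0, 389.0, 481.0, 395.0, 324.0, 265.0, 0.0 m³/s; ΣQ_DR = 2692 m³/s.
V = ΣQ_DR · Δt = 2692 × 7200 s = 1.938 × 10^7 m³.
Over A = 1030 km², depth = V / A = 18.8 mm.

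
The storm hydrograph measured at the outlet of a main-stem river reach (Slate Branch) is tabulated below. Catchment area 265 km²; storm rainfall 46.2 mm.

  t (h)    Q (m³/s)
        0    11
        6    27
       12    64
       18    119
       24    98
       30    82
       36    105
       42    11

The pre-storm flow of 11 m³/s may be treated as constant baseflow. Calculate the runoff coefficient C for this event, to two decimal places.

C ≈ 0.76

ΣQ_DR = 429.0 m³/s; V = ΣQ_DR·Δt = 9.266 × 10^6 m³.
Runoff depth d = V / A = 34.97 mm.
C = d / P = 34.97 / 46.2 = 0.76.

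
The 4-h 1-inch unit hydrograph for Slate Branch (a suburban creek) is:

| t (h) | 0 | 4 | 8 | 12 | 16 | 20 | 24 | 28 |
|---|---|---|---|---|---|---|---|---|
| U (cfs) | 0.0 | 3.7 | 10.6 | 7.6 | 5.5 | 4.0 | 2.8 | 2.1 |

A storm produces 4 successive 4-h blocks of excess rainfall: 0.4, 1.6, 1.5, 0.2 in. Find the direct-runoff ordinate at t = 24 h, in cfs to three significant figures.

Q ≈ 17.3 cfs

By discrete convolution, Q_j = Σ (P_i / 1 in) · U_{j−i}.
At t = 24 h (j=6): Q = (0.4/1)·2.8 + (1.6/1)·4.0 + (1.5/1)·5.5 + (0.2/1)·7.6 = 17.3 cfs.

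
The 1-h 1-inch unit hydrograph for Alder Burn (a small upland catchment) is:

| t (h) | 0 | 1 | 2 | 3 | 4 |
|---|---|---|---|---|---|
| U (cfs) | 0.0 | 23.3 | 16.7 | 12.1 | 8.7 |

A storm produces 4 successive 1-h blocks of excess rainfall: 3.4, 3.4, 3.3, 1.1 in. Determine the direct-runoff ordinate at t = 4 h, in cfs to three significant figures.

Q ≈ 151 cfs

By discrete convolution, Q_j = Σ (P_i / 1 in) · U_{j−i}.
At t = 4 h (j=4): Q = (3.4/1)·8.7 + (3.4/1)·12.1 + (3.3/1)·16.7 + (1.1/1)·23.3 = 151 cfs.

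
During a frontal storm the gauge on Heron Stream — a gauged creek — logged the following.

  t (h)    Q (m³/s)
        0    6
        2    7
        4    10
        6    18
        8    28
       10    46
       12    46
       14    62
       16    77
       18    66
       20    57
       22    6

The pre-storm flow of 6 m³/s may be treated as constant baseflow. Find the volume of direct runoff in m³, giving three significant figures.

Direct-runoff ordinates (Q − Q_b): 0.0, 1.0, 4.0, 12.0, 22.0, 40.0, 40.0, 56.0, 71.0, 60.0, 51.0, 0.0 m³/s.
ΣQ_DR = 357.0 m³/s.
With Δt = 2 h = 7200 s, V = ΣQ_DR · Δt = 357.0 × 7200 = 2.57 × 10^6 m³.

V ≈ 2.57 × 10^6 m³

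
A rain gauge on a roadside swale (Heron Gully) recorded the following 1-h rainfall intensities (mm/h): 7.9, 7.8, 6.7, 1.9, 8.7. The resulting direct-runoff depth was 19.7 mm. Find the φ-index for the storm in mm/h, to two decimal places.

Only the 4 blocks with intensity above φ contribute runoff: 7.9, 7.8, 6.7, 8.7 mm/h.
Σ(I−φ)·Δt = d  ⇒  (7.9+7.8+6.7+8.7 − 4φ)·1 = 19.7
φ = (31.10 − 19.7/1) / 4 = 2.85 mm/h.

φ ≈ 2.85 mm/h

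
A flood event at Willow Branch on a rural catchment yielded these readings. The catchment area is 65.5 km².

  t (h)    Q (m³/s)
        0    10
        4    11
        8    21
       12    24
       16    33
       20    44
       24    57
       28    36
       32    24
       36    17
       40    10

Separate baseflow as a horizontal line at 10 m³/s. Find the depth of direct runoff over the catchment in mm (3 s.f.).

d ≈ 38.9 mm

Direct runoff: 0.0, 1.0, 11.0, 14.0, 23.0, 34.0, 47.0, 26.0, 14.0, 7.0, 0.0 m³/s; ΣQ_DR = 177.0 m³/s.
V = ΣQ_DR · Δt = 177.0 × 14400 s = 2.549 × 10^6 m³.
Over A = 65.5 km², depth = V / A = 38.9 mm.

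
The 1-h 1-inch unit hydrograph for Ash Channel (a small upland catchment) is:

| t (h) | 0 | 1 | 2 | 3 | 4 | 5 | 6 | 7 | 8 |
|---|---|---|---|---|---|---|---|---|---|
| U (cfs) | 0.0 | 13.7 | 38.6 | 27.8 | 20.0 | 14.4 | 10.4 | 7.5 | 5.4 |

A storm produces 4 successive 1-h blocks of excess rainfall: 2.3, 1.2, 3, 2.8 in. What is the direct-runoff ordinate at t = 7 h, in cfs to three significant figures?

Q ≈ 129 cfs

By discrete convolution, Q_j = Σ (P_i / 1 in) · U_{j−i}.
At t = 7 h (j=7): Q = (2.3/1)·7.5 + (1.2/1)·10.4 + (3/1)·14.4 + (2.8/1)·20.0 = 129 cfs.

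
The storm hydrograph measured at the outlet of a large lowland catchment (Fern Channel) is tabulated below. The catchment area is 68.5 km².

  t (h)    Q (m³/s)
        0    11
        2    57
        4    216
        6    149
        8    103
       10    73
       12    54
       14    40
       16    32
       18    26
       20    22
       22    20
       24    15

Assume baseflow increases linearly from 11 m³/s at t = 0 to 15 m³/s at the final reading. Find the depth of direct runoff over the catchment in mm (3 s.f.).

Direct runoff: 0.00, 45.67, 204.33, 137.00, 90.67, 60.33, 41.00, 26.67, 18.33, 12.00, 7.67, 5.33, 0.00 m³/s; ΣQ_DR = 649.0 m³/s.
V = ΣQ_DR · Δt = 649.0 × 7200 s = 4.673 × 10^6 m³.
Over A = 68.5 km², depth = V / A = 68.2 mm.

d ≈ 68.2 mm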